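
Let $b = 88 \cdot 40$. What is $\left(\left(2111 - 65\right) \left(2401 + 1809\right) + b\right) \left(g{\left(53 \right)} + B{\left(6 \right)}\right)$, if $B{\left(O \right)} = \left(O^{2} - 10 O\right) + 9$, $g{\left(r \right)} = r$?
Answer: $327452840$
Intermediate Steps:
$B{\left(O \right)} = 9 + O^{2} - 10 O$
$b = 3520$
$\left(\left(2111 - 65\right) \left(2401 + 1809\right) + b\right) \left(g{\left(53 \right)} + B{\left(6 \right)}\right) = \left(\left(2111 - 65\right) \left(2401 + 1809\right) + 3520\right) \left(53 + \left(9 + 6^{2} - 60\right)\right) = \left(2046 \cdot 4210 + 3520\right) \left(53 + \left(9 + 36 - 60\right)\right) = \left(8613660 + 3520\right) \left(53 - 15\right) = 8617180 \cdot 38 = 327452840$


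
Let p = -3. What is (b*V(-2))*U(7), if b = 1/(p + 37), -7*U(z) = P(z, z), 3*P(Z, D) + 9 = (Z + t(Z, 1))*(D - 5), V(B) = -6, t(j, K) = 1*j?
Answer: 19/119 ≈ 0.15966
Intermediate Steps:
t(j, K) = j
P(Z, D) = -3 + 2*Z*(-5 + D)/3 (P(Z, D) = -3 + ((Z + Z)*(D - 5))/3 = -3 + ((2*Z)*(-5 + D))/3 = -3 + (2*Z*(-5 + D))/3 = -3 + 2*Z*(-5 + D)/3)
U(z) = 3/7 - 2*z²/21 + 10*z/21 (U(z) = -(-3 - 10*z/3 + 2*z*z/3)/7 = -(-3 - 10*z/3 + 2*z²/3)/7 = 3/7 - 2*z²/21 + 10*z/21)
b = 1/34 (b = 1/(-3 + 37) = 1/34 ≈ 0.029412)
(b*V(-2))*U(7) = ((1/34)*(-6))*(3/7 - 2/21*7² + (10/21)*7) = -3*(3/7 - 2/21*49 + 10/3)/17 = -3*(3/7 - 14/3 + 10/3)/17 = -3/17*(-19/21) = 19/119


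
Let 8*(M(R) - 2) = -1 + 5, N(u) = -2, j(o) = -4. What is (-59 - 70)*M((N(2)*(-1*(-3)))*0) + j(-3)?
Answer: -653/2 ≈ -326.50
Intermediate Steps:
M(R) = 5/2 (M(R) = 2 + (-1 + 5)/8 = 2 + (⅛)*4 = 2 + ½ = 5/2)
(-59 - 70)*M((N(2)*(-1*(-3)))*0) + j(-3) = (-59 - 70)*(5/2) - 4 = -129*5/2 - 4 = -645/2 - 4 = -653/2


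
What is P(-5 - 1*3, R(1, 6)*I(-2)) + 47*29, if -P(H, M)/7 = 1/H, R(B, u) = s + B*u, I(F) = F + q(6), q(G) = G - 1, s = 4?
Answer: 10911/8 ≈ 1363.9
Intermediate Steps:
q(G) = -1 + G
I(F) = 5 + F (I(F) = F + (-1 + 6) = F + 5 = 5 + F)
R(B, u) = 4 + B*u
P(H, M) = -7/H
P(-5 - 1*3, R(1, 6)*I(-2)) + 47*29 = -7/(-5 - 1*3) + 47*29 = -7/(-5 - 3) + 1363 = -7/(-8) + 1363 = -7*(-1/8) + 1363 = 7/8 + 1363 = 10911/8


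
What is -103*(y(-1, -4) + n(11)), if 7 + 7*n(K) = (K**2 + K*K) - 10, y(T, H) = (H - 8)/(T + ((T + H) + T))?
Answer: -24411/7 ≈ -3487.3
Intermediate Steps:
y(T, H) = (-8 + H)/(H + 3*T) (y(T, H) = (-8 + H)/(T + ((H + T) + T)) = (-8 + H)/(T + (H + 2*T)) = (-8 + H)/(H + 3*T))
n(K) = -17/7 + 2*K**2/7 (n(K) = -1 + ((K**2 + K*K) - 10)/7 = -1 + ((K**2 + K**2) - 10)/7 = -1 + (2*K**2 - 10)/7 = -1 + (-10 + 2*K**2)/7 = -1 + (-10/7 + 2*K**2/7) = -17/7 + 2*K**2/7)
-103*(y(-1, -4) + n(11)) = -103*((-8 - 4)/(-4 + 3*(-1)) + (-17/7 + (2/7)*11**2)) = -103*(-12/(-4 - 3) + (-17/7 + (2/7)*121)) = -103*(-12/(-7) + (-17/7 + 242/7)) = -103*(-1/7*(-12) + 225/7) = -103*(12/7 + 225/7) = -103*237/7 = -24411/7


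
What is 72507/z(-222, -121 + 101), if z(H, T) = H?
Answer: -24169/74 ≈ -326.61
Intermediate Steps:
72507/z(-222, -121 + 101) = 72507/(-222) = 72507*(-1/222) = -24169/74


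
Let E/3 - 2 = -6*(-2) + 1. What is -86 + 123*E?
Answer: 5449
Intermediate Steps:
E = 45 (E = 6 + 3*(-6*(-2) + 1) = 6 + 3*(12 + 1) = 6 + 3*13 = 6 + 39 = 45)
-86 + 123*E = -86 + 123*45 = -86 + 5535 = 5449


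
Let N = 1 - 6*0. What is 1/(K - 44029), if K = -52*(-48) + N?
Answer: -1/41532 ≈ -2.4078e-5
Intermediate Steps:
N = 1 (N = 1 + 0 = 1)
K = 2497 (K = -52*(-48) + 1 = 2496 + 1 = 2497)
1/(K - 44029) = 1/(2497 - 44029) = 1/(-41532) = -1/41532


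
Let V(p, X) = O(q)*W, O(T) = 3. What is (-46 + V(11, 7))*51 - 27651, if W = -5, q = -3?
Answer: -30762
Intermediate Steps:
V(p, X) = -15 (V(p, X) = 3*(-5) = -15)
(-46 + V(11, 7))*51 - 27651 = (-46 - 15)*51 - 27651 = -61*51 - 27651 = -3111 - 27651 = -30762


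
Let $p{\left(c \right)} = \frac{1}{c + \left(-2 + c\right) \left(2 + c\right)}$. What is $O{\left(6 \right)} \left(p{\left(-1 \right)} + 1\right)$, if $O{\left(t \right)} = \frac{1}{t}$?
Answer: $\frac{1}{8} \approx 0.125$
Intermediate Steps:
$O{\left(6 \right)} \left(p{\left(-1 \right)} + 1\right) = \frac{\frac{1}{-4 - 1 + \left(-1\right)^{2}} + 1}{6} = \frac{\frac{1}{-4 - 1 + 1} + 1}{6} = \frac{\frac{1}{-4} + 1}{6} = \frac{- \frac{1}{4} + 1}{6} = \frac{1}{6} \cdot \frac{3}{4} = \frac{1}{8}$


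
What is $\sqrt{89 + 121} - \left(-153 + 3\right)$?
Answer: $150 + \sqrt{210} \approx 164.49$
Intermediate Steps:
$\sqrt{89 + 121} - \left(-153 + 3\right) = \sqrt{210} - -150 = \sqrt{210} + 150 = 150 + \sqrt{210}$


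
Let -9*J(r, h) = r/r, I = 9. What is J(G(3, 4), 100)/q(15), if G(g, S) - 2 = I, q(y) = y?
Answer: -1/135 ≈ -0.0074074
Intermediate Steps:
G(g, S) = 11 (G(g, S) = 2 + 9 = 11)
J(r, h) = -1/9 (J(r, h) = -r/(9*r) = -1/9*1 = -1/9)
J(G(3, 4), 100)/q(15) = -1/9/15 = -1/9*1/15 = -1/135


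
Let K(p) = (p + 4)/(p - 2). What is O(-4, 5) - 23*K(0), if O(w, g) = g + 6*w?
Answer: 27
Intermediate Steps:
K(p) = (4 + p)/(-2 + p)
O(-4, 5) - 23*K(0) = (5 + 6*(-4)) - 23*(4 + 0)/(-2 + 0) = (5 - 24) - 23*4/(-2) = -19 - (-23)*4/2 = -19 - 23*(-2) = -19 + 46 = 27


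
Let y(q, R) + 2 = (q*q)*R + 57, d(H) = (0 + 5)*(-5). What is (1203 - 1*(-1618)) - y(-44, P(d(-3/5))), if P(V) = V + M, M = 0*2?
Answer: 51166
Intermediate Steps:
M = 0
d(H) = -25 (d(H) = 5*(-5) = -25)
P(V) = V (P(V) = V + 0 = V)
y(q, R) = 55 + R*q**2 (y(q, R) = -2 + ((q*q)*R + 57) = -2 + (q**2*R + 57) = -2 + (R*q**2 + 57) = -2 + (57 + R*q**2) = 55 + R*q**2)
(1203 - 1*(-1618)) - y(-44, P(d(-3/5))) = (1203 - 1*(-1618)) - (55 - 25*(-44)**2) = (1203 + 1618) - (55 - 25*1936) = 2821 - (55 - 48400) = 2821 - 1*(-48345) = 2821 + 48345 = 51166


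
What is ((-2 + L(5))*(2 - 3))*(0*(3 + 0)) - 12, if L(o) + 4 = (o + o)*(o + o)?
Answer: -12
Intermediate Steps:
L(o) = -4 + 4*o² (L(o) = -4 + (o + o)*(o + o) = -4 + (2*o)*(2*o) = -4 + 4*o²)
((-2 + L(5))*(2 - 3))*(0*(3 + 0)) - 12 = ((-2 + (-4 + 4*5²))*(2 - 3))*(0*(3 + 0)) - 12 = ((-2 + (-4 + 4*25))*(-1))*(0*3) - 12 = ((-2 + (-4 + 100))*(-1))*0 - 12 = ((-2 + 96)*(-1))*0 - 12 = (94*(-1))*0 - 12 = -94*0 - 12 = 0 - 12 = -12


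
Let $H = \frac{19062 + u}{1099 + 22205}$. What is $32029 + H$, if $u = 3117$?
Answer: $\frac{248808665}{7768} \approx 32030.0$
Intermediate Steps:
$H = \frac{7393}{7768}$ ($H = \frac{19062 + 3117}{1099 + 22205} = \frac{22179}{23304} = 22179 \cdot \frac{1}{23304} = \frac{7393}{7768} \approx 0.95173$)
$32029 + H = 32029 + \frac{7393}{7768} = \frac{248808665}{7768}$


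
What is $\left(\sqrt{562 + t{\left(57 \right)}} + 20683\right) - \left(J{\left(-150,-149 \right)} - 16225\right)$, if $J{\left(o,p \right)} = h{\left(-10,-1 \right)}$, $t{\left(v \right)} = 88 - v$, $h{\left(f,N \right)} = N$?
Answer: $36909 + \sqrt{593} \approx 36933.0$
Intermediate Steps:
$J{\left(o,p \right)} = -1$
$\left(\sqrt{562 + t{\left(57 \right)}} + 20683\right) - \left(J{\left(-150,-149 \right)} - 16225\right) = \left(\sqrt{562 + \left(88 - 57\right)} + 20683\right) - \left(-1 - 16225\right) = \left(\sqrt{562 + 31} + 20683\right) - -16226 = \left(\sqrt{593} + 20683\right) + 16226 = \left(20683 + \sqrt{593}\right) + 16226 = 36909 + \sqrt{593}$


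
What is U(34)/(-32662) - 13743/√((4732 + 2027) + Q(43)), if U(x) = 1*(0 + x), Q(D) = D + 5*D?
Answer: -17/16331 - 4581*√7017/2339 ≈ -164.06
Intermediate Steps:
Q(D) = 6*D
U(x) = x (U(x) = 1*x = x)
U(34)/(-32662) - 13743/√((4732 + 2027) + Q(43)) = 34/(-32662) - 13743/√((4732 + 2027) + 6*43) = 34*(-1/32662) - 13743/√(6759 + 258) = -17/16331 - 13743*√7017/7017 = -17/16331 - 4581*√7017/2339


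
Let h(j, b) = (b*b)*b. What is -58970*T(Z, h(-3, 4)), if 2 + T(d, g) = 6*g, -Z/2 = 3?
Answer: -22526540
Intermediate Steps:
h(j, b) = b³ (h(j, b) = b²*b = b³)
Z = -6 (Z = -2*3 = -6)
T(d, g) = -2 + 6*g
-58970*T(Z, h(-3, 4)) = -58970*(-2 + 6*4³) = -58970*(-2 + 6*64) = -58970*(-2 + 384) = -58970*382 = -22526540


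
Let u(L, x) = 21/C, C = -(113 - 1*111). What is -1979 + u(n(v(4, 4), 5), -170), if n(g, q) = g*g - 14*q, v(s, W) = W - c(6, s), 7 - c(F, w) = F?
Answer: -3979/2 ≈ -1989.5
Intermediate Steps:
c(F, w) = 7 - F
C = -2 (C = -(113 - 111) = -1*2 = -2)
v(s, W) = -1 + W (v(s, W) = W - (7 - 1*6) = W - (7 - 6) = W - 1*1 = W - 1 = -1 + W)
n(g, q) = g² - 14*q
u(L, x) = -21/2 (u(L, x) = 21/(-2) = 21*(-½) = -21/2)
-1979 + u(n(v(4, 4), 5), -170) = -1979 - 21/2 = -3979/2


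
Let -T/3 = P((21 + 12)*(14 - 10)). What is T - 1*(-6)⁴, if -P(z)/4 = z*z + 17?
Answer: 207996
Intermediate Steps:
P(z) = -68 - 4*z² (P(z) = -4*(z*z + 17) = -4*(z² + 17) = -4*(17 + z²) = -68 - 4*z²)
T = 209292 (T = -3*(-68 - 4*(14 - 10)²*(21 + 12)²) = -3*(-68 - 4*(33*4)²) = -3*(-68 - 4*132²) = -3*(-68 - 4*17424) = -3*(-68 - 69696) = -3*(-69764) = 209292)
T - 1*(-6)⁴ = 209292 - 1*(-6)⁴ = 209292 - 1*1296 = 209292 - 1296 = 207996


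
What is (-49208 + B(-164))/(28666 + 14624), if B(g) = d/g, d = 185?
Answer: -2690099/2366520 ≈ -1.1367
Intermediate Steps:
B(g) = 185/g
(-49208 + B(-164))/(28666 + 14624) = (-49208 + 185/(-164))/(28666 + 14624) = (-49208 + 185*(-1/164))/43290 = (-49208 - 185/164)*(1/43290) = -8070297/164*1/43290 = -2690099/2366520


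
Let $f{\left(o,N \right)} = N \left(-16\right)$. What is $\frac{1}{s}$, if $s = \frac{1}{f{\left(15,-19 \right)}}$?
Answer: $304$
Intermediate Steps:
$f{\left(o,N \right)} = - 16 N$
$s = \frac{1}{304}$ ($s = \frac{1}{\left(-16\right) \left(-19\right)} = \frac{1}{304} \approx 0.0032895$)
$\frac{1}{s} = \frac{1}{\frac{1}{304}} = 304$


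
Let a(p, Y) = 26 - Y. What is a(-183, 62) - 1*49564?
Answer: -49600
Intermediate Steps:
a(-183, 62) - 1*49564 = (26 - 1*62) - 1*49564 = (26 - 62) - 49564 = -36 - 49564 = -49600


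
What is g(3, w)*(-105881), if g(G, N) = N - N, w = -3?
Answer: 0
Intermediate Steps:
g(G, N) = 0
g(3, w)*(-105881) = 0*(-105881) = 0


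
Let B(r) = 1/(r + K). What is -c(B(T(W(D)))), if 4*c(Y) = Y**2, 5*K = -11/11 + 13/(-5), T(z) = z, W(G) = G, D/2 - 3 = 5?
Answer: -625/583696 ≈ -0.0010708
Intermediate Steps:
D = 16 (D = 6 + 2*5 = 6 + 10 = 16)
K = -18/25 (K = (-11/11 + 13/(-5))/5 = (-11*1/11 + 13*(-1/5))/5 = (-1 - 13/5)/5 = (1/5)*(-18/5) = -18/25 ≈ -0.72000)
B(r) = 1/(-18/25 + r) (B(r) = 1/(r - 18/25) = 1/(-18/25 + r))
c(Y) = Y**2/4
-c(B(T(W(D)))) = -(25/(-18 + 25*16))**2/4 = -(25/(-18 + 400))**2/4 = -(25/382)**2/4 = -625/(4*145924) = -1*625/583696 = -625/583696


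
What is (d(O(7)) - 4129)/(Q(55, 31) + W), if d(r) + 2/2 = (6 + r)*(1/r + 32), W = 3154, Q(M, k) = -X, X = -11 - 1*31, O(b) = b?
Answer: -25985/22372 ≈ -1.1615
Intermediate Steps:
X = -42 (X = -11 - 31 = -42)
Q(M, k) = 42 (Q(M, k) = -1*(-42) = 42)
d(r) = -1 + (6 + r)*(32 + 1/r) (d(r) = -1 + (6 + r)*(1/r + 32) = -1 + (6 + r)*(32 + 1/r))
(d(O(7)) - 4129)/(Q(55, 31) + W) = ((192 + 6/7 + 32*7) - 4129)/(42 + 3154) = ((192 + 6*(1/7) + 224) - 4129)/3196 = ((192 + 6/7 + 224) - 4129)*(1/3196) = (2918/7 - 4129)*(1/3196) = -25985/7*1/3196 = -25985/22372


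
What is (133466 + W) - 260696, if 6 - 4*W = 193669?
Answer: -702583/4 ≈ -1.7565e+5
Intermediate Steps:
W = -193663/4 (W = 3/2 - 1/4*193669 = 3/2 - 193669/4 = -193663/4 ≈ -48416.)
(133466 + W) - 260696 = (133466 - 193663/4) - 260696 = 340201/4 - 260696 = -702583/4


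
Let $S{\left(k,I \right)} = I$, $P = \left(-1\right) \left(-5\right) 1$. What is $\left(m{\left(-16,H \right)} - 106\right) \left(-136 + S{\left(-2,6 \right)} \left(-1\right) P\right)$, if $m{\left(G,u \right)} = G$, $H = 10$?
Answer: $20252$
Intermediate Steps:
$P = 5$ ($P = 5 \cdot 1 = 5$)
$\left(m{\left(-16,H \right)} - 106\right) \left(-136 + S{\left(-2,6 \right)} \left(-1\right) P\right) = \left(-16 - 106\right) \left(-136 + 6 \left(-1\right) 5\right) = - 122 \left(-136 - 30\right) = \left(-122\right) \left(-166\right) = 20252$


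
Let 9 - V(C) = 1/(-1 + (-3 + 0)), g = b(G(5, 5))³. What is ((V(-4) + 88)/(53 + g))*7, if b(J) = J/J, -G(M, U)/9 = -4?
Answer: 2723/216 ≈ 12.606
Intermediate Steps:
G(M, U) = 36 (G(M, U) = -9*(-4) = 36)
b(J) = 1
g = 1 (g = 1³ = 1)
V(C) = 37/4 (V(C) = 9 - 1/(-1 + (-3 + 0)) = 9 - 1/(-1 - 3) = 9 - 1/(-4) = 9 - 1*(-¼) = 9 + ¼ = 37/4)
((V(-4) + 88)/(53 + g))*7 = ((37/4 + 88)/(53 + 1))*7 = ((389/4)/54)*7 = ((389/4)*(1/54))*7 = (389/216)*7 = 2723/216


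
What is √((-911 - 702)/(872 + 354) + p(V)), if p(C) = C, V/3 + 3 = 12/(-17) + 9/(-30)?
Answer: 2*I*√9049752715/52105 ≈ 3.6515*I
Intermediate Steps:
V = -2043/170 (V = -9 + 3*(12/(-17) + 9/(-30)) = -9 + 3*(12*(-1/17) + 9*(-1/30)) = -9 + 3*(-12/17 - 3/10) = -9 + 3*(-171/170) = -9 - 513/170 = -2043/170 ≈ -12.018)
√((-911 - 702)/(872 + 354) + p(V)) = √((-911 - 702)/(872 + 354) - 2043/170) = √(-1613/1226 - 2043/170) = √(-694732/52105) = 2*I*√9049752715/52105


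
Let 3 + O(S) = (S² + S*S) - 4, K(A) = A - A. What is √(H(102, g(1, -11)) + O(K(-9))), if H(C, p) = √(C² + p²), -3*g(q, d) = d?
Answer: √(-63 + 3*√93757)/3 ≈ 9.7502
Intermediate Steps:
g(q, d) = -d/3
K(A) = 0
O(S) = -7 + 2*S² (O(S) = -3 + ((S² + S*S) - 4) = -3 + ((S² + S²) - 4) = -3 + (2*S² - 4) = -3 + (-4 + 2*S²) = -7 + 2*S²)
√(H(102, g(1, -11)) + O(K(-9))) = √(√(102² + (-⅓*(-11))²) + (-7 + 2*0²)) = √(√(10404 + (11/3)²) + (-7 + 2*0)) = √(√(10404 + 121/9) + (-7 + 0)) = √(√(93757/9) - 7) = √(√93757/3 - 7) = √(-7 + √93757/3)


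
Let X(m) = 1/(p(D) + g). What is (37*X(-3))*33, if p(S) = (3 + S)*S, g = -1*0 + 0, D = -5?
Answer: 1221/10 ≈ 122.10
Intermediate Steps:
g = 0 (g = 0 + 0 = 0)
p(S) = S*(3 + S)
X(m) = ⅒ (X(m) = 1/(-5*(3 - 5) + 0) = 1/(-5*(-2) + 0) = 1/(10 + 0) = 1/10 = ⅒)
(37*X(-3))*33 = (37*(⅒))*33 = (37/10)*33 = 1221/10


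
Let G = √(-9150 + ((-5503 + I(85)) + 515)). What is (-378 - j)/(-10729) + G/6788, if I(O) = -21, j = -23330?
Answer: -22952/10729 + I*√14159/6788 ≈ -2.1392 + 0.01753*I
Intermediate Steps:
G = I*√14159 (G = √(-9150 + ((-5503 - 21) + 515)) = √(-9150 + (-5524 + 515)) = √(-9150 - 5009) = √(-14159) = I*√14159 ≈ 118.99*I)
(-378 - j)/(-10729) + G/6788 = (-378 - 1*(-23330))/(-10729) + (I*√14159)/6788 = (-378 + 23330)*(-1/10729) + (I*√14159)*(1/6788) = 22952*(-1/10729) + I*√14159/6788 = -22952/10729 + I*√14159/6788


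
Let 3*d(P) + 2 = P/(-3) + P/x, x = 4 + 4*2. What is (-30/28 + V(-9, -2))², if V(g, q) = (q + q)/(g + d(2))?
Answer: 301401/682276 ≈ 0.44176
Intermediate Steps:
x = 12 (x = 4 + 8 = 12)
d(P) = -⅔ - P/12 (d(P) = -⅔ + (P/(-3) + P/12)/3 = -⅔ + (P*(-⅓) + P*(1/12))/3 = -⅔ + (-P/3 + P/12)/3 = -⅔ + (-P/4)/3 = -⅔ - P/12)
V(g, q) = 2*q/(-⅚ + g) (V(g, q) = (q + q)/(g + (-⅔ - 1/12*2)) = (2*q)/(g + (-⅔ - ⅙)) = (2*q)/(g - ⅚) = (2*q)/(-⅚ + g) = 2*q/(-⅚ + g))
(-30/28 + V(-9, -2))² = (-30/28 + 12*(-2)/(-5 + 6*(-9)))² = (-30*1/28 + 12*(-2)/(-5 - 54))² = (-15/14 + 12*(-2)/(-59))² = (-15/14 + 12*(-2)*(-1/59))² = (-15/14 + 24/59)² = (-549/826)² = 301401/682276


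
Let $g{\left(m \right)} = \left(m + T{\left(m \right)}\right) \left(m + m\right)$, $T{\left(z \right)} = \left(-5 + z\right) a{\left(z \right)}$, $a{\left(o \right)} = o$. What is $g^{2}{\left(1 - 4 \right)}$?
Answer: $15876$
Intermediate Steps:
$T{\left(z \right)} = z \left(-5 + z\right)$ ($T{\left(z \right)} = \left(-5 + z\right) z = z \left(-5 + z\right)$)
$g{\left(m \right)} = 2 m \left(m + m \left(-5 + m\right)\right)$ ($g{\left(m \right)} = \left(m + m \left(-5 + m\right)\right) \left(m + m\right) = \left(m + m \left(-5 + m\right)\right) 2 m = 2 m \left(m + m \left(-5 + m\right)\right)$)
$g^{2}{\left(1 - 4 \right)} = \left(2 \left(1 - 4\right)^{2} \left(-4 + \left(1 - 4\right)\right)\right)^{2} = \left(2 \left(-3\right)^{2} \left(-4 - 3\right)\right)^{2} = \left(2 \cdot 9 \left(-7\right)\right)^{2} = \left(-126\right)^{2} = 15876$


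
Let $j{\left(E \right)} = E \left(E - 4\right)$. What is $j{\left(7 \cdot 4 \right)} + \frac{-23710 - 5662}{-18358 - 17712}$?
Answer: $\frac{12134206}{18035} \approx 672.81$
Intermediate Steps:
$j{\left(E \right)} = E \left(-4 + E\right)$
$j{\left(7 \cdot 4 \right)} + \frac{-23710 - 5662}{-18358 - 17712} = 7 \cdot 4 \left(-4 + 7 \cdot 4\right) + \frac{-23710 - 5662}{-18358 - 17712} = 28 \left(-4 + 28\right) - \frac{29372}{-36070} = 28 \cdot 24 - - \frac{14686}{18035} = 672 + \frac{14686}{18035} = \frac{12134206}{18035}$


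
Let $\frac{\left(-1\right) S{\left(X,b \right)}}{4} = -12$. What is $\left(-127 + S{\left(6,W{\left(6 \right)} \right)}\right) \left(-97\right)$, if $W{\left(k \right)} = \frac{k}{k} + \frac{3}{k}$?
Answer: $7663$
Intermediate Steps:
$W{\left(k \right)} = 1 + \frac{3}{k}$
$S{\left(X,b \right)} = 48$ ($S{\left(X,b \right)} = \left(-4\right) \left(-12\right) = 48$)
$\left(-127 + S{\left(6,W{\left(6 \right)} \right)}\right) \left(-97\right) = \left(-127 + 48\right) \left(-97\right) = \left(-79\right) \left(-97\right) = 7663$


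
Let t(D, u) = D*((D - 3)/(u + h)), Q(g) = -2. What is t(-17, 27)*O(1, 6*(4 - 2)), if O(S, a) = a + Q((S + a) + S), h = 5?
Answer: 425/4 ≈ 106.25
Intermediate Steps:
O(S, a) = -2 + a (O(S, a) = a - 2 = -2 + a)
t(D, u) = D*(-3 + D)/(5 + u) (t(D, u) = D*((D - 3)/(u + 5)) = D*((-3 + D)/(5 + u)) = D*(-3 + D)/(5 + u))
t(-17, 27)*O(1, 6*(4 - 2)) = (-17*(-3 - 17)/(5 + 27))*(-2 + 6*(4 - 2)) = (-17*(-20)/32)*(-2 + 6*2) = (-17*1/32*(-20))*(-2 + 12) = (85/8)*10 = 425/4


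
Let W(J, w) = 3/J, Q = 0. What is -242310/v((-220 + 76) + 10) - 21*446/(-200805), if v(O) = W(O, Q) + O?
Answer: 2173404727898/1202085665 ≈ 1808.0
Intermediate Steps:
v(O) = O + 3/O (v(O) = 3/O + O = O + 3/O)
-242310/v((-220 + 76) + 10) - 21*446/(-200805) = -242310/(((-220 + 76) + 10) + 3/((-220 + 76) + 10)) - 21*446/(-200805) = -242310/((-144 + 10) + 3/(-144 + 10)) - 9366*(-1/200805) = -242310/(-134 + 3/(-134)) + 3122/66935 = -242310/(-134 + 3*(-1/134)) + 3122/66935 = -242310/(-134 - 3/134) + 3122/66935 = -242310/(-17959/134) + 3122/66935 = -242310*(-134/17959) + 3122/66935 = 32469540/17959 + 3122/66935 = 2173404727898/1202085665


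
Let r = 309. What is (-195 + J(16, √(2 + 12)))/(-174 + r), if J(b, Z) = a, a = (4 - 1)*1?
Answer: -64/45 ≈ -1.4222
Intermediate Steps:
a = 3 (a = 3*1 = 3)
J(b, Z) = 3
(-195 + J(16, √(2 + 12)))/(-174 + r) = (-195 + 3)/(-174 + 309) = -192/135 = -192*1/135 = -64/45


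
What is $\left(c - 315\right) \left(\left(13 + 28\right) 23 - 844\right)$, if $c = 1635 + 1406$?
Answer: $269874$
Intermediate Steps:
$c = 3041$
$\left(c - 315\right) \left(\left(13 + 28\right) 23 - 844\right) = \left(3041 - 315\right) \left(\left(13 + 28\right) 23 - 844\right) = 2726 \left(41 \cdot 23 + \left(-1269 + 425\right)\right) = 2726 \left(943 - 844\right) = 2726 \cdot 99 = 269874$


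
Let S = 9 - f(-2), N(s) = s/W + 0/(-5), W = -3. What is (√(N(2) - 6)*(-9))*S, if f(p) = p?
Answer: -66*I*√15 ≈ -255.62*I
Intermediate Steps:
N(s) = -s/3 (N(s) = s/(-3) + 0/(-5) = s*(-⅓) + 0*(-⅕) = -s/3 + 0 = -s/3)
S = 11 (S = 9 - 1*(-2) = 9 + 2 = 11)
(√(N(2) - 6)*(-9))*S = (√(-⅓*2 - 6)*(-9))*11 = (√(-⅔ - 6)*(-9))*11 = (√(-20/3)*(-9))*11 = ((2*I*√15/3)*(-9))*11 = -6*I*√15*11 = -66*I*√15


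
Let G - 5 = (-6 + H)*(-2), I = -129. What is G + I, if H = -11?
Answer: -90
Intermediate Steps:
G = 39 (G = 5 + (-6 - 11)*(-2) = 5 - 17*(-2) = 5 + 34 = 39)
G + I = 39 - 129 = -90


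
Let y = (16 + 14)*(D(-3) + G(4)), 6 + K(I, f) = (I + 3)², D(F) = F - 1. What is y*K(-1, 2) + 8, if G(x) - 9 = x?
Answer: -532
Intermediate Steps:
G(x) = 9 + x
D(F) = -1 + F
K(I, f) = -6 + (3 + I)² (K(I, f) = -6 + (I + 3)² = -6 + (3 + I)²)
y = 270 (y = (16 + 14)*((-1 - 3) + (9 + 4)) = 30*(-4 + 13) = 30*9 = 270)
y*K(-1, 2) + 8 = 270*(-6 + (3 - 1)²) + 8 = 270*(-6 + 2²) + 8 = 270*(-6 + 4) + 8 = 270*(-2) + 8 = -540 + 8 = -532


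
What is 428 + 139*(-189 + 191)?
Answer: 706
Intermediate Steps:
428 + 139*(-189 + 191) = 428 + 139*2 = 428 + 278 = 706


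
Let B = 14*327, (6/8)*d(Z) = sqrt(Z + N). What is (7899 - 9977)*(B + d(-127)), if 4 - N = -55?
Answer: -9513084 - 16624*I*sqrt(17)/3 ≈ -9.5131e+6 - 22848.0*I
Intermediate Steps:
N = 59 (N = 4 - 1*(-55) = 4 + 55 = 59)
d(Z) = 4*sqrt(59 + Z)/3 (d(Z) = 4*sqrt(Z + 59)/3 = 4*sqrt(59 + Z)/3)
B = 4578
(7899 - 9977)*(B + d(-127)) = (7899 - 9977)*(4578 + 4*sqrt(59 - 127)/3) = -2078*(4578 + 4*sqrt(-68)/3) = -2078*(4578 + 4*(2*I*sqrt(17))/3) = -2078*(4578 + 8*I*sqrt(17)/3) = -9513084 - 16624*I*sqrt(17)/3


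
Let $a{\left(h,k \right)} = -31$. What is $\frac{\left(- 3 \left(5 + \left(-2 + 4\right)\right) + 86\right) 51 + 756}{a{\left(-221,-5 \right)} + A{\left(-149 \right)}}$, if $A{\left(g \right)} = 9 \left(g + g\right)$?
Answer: $- \frac{4071}{2713} \approx -1.5006$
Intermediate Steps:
$A{\left(g \right)} = 18 g$ ($A{\left(g \right)} = 9 \cdot 2 g = 18 g$)
$\frac{\left(- 3 \left(5 + \left(-2 + 4\right)\right) + 86\right) 51 + 756}{a{\left(-221,-5 \right)} + A{\left(-149 \right)}} = \frac{\left(- 3 \left(5 + \left(-2 + 4\right)\right) + 86\right) 51 + 756}{-31 + 18 \left(-149\right)} = \frac{\left(- 3 \left(5 + 2\right) + 86\right) 51 + 756}{-31 - 2682} = \frac{\left(\left(-3\right) 7 + 86\right) 51 + 756}{-2713} = \left(\left(-21 + 86\right) 51 + 756\right) \left(- \frac{1}{2713}\right) = \left(65 \cdot 51 + 756\right) \left(- \frac{1}{2713}\right) = \left(3315 + 756\right) \left(- \frac{1}{2713}\right) = 4071 \left(- \frac{1}{2713}\right) = - \frac{4071}{2713}$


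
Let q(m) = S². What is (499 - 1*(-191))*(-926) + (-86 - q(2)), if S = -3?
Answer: -639035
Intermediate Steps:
q(m) = 9 (q(m) = (-3)² = 9)
(499 - 1*(-191))*(-926) + (-86 - q(2)) = (499 - 1*(-191))*(-926) + (-86 - 1*9) = (499 + 191)*(-926) + (-86 - 9) = 690*(-926) - 95 = -638940 - 95 = -639035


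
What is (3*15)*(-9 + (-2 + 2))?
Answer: -405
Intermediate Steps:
(3*15)*(-9 + (-2 + 2)) = 45*(-9 + 0) = 45*(-9) = -405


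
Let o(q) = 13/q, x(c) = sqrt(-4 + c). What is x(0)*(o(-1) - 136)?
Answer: -298*I ≈ -298.0*I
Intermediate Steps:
x(0)*(o(-1) - 136) = sqrt(-4 + 0)*(13/(-1) - 136) = sqrt(-4)*(13*(-1) - 136) = (2*I)*(-13 - 136) = (2*I)*(-149) = -298*I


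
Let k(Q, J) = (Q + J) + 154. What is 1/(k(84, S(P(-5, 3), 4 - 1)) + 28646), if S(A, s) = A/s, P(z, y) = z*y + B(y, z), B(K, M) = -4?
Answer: 3/86633 ≈ 3.4629e-5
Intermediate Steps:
P(z, y) = -4 + y*z (P(z, y) = z*y - 4 = y*z - 4 = -4 + y*z)
k(Q, J) = 154 + J + Q (k(Q, J) = (J + Q) + 154 = 154 + J + Q)
1/(k(84, S(P(-5, 3), 4 - 1)) + 28646) = 1/((154 + (-4 + 3*(-5))/(4 - 1) + 84) + 28646) = 1/((154 + (-4 - 15)/3 + 84) + 28646) = 1/((154 - 19*⅓ + 84) + 28646) = 1/((154 - 19/3 + 84) + 28646) = 1/(695/3 + 28646) = 1/(86633/3) = 3/86633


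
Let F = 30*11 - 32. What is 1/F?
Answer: 1/298 ≈ 0.0033557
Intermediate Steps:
F = 298 (F = 330 - 32 = 298)
1/F = 1/298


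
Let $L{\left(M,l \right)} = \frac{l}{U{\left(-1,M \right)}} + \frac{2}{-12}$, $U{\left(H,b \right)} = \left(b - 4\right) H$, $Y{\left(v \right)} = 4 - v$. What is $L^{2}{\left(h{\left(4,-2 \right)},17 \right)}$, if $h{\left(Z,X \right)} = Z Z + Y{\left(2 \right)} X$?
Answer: $\frac{3025}{576} \approx 5.2517$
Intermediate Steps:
$h{\left(Z,X \right)} = Z^{2} + 2 X$ ($h{\left(Z,X \right)} = Z Z + \left(4 - 2\right) X = Z^{2} + \left(4 - 2\right) X = Z^{2} + 2 X$)
$U{\left(H,b \right)} = H \left(-4 + b\right)$ ($U{\left(H,b \right)} = \left(-4 + b\right) H = H \left(-4 + b\right)$)
$L{\left(M,l \right)} = - \frac{1}{6} + \frac{l}{4 - M}$ ($L{\left(M,l \right)} = \frac{l}{\left(-1\right) \left(-4 + M\right)} + \frac{2}{-12} = \frac{l}{4 - M} + 2 \left(- \frac{1}{12}\right) = \frac{l}{4 - M} - \frac{1}{6} = - \frac{1}{6} + \frac{l}{4 - M}$)
$L^{2}{\left(h{\left(4,-2 \right)},17 \right)} = \left(\frac{4 - \left(4^{2} + 2 \left(-2\right)\right) - 102}{6 \left(-4 + \left(4^{2} + 2 \left(-2\right)\right)\right)}\right)^{2} = \left(\frac{4 - \left(16 - 4\right) - 102}{6 \left(-4 + \left(16 - 4\right)\right)}\right)^{2} = \left(\frac{4 - 12 - 102}{6 \left(-4 + 12\right)}\right)^{2} = \left(\frac{4 - 12 - 102}{6 \cdot 8}\right)^{2} = \left(\frac{1}{6} \cdot \frac{1}{8} \left(-110\right)\right)^{2} = \left(- \frac{55}{24}\right)^{2} = \frac{3025}{576}$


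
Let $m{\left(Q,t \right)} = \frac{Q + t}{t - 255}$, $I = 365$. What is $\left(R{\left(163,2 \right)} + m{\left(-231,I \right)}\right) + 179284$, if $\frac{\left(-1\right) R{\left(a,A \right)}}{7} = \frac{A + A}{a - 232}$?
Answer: $\frac{680388943}{3795} \approx 1.7929 \cdot 10^{5}$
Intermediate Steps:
$R{\left(a,A \right)} = - \frac{14 A}{-232 + a}$ ($R{\left(a,A \right)} = - 7 \frac{A + A}{a - 232} = - 7 \frac{2 A}{-232 + a} = - \frac{14 A}{-232 + a}$)
$m{\left(Q,t \right)} = \frac{Q + t}{-255 + t}$
$\left(R{\left(163,2 \right)} + m{\left(-231,I \right)}\right) + 179284 = \left(\left(-14\right) 2 \frac{1}{-232 + 163} + \frac{-231 + 365}{-255 + 365}\right) + 179284 = \left(\left(-14\right) 2 \frac{1}{-69} + \frac{1}{110} \cdot 134\right) + 179284 = \left(\left(-14\right) 2 \left(- \frac{1}{69}\right) + \frac{1}{110} \cdot 134\right) + 179284 = \left(\frac{28}{69} + \frac{67}{55}\right) + 179284 = \frac{6163}{3795} + 179284 = \frac{680388943}{3795}$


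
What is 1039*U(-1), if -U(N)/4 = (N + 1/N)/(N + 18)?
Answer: 8312/17 ≈ 488.94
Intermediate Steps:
U(N) = -4*(N + 1/N)/(18 + N) (U(N) = -4*(N + 1/N)/(N + 18) = -4*(N + 1/N)/(18 + N))
1039*U(-1) = 1039*(4*(-1 - 1*(-1)**2)/(-1*(18 - 1))) = 1039*(4*(-1)*(-1 - 1*1)/17) = 1039*(4*(-1)*(1/17)*(-1 - 1)) = 1039*(4*(-1)*(1/17)*(-2)) = 1039*(8/17) = 8312/17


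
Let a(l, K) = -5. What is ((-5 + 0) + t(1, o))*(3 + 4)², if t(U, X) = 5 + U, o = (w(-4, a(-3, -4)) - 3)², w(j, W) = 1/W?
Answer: 49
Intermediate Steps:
o = 256/25 (o = (1/(-5) - 3)² = (-⅕ - 3)² = (-16/5)² = 256/25 ≈ 10.240)
((-5 + 0) + t(1, o))*(3 + 4)² = ((-5 + 0) + (5 + 1))*(3 + 4)² = (-5 + 6)*7² = 1*49 = 49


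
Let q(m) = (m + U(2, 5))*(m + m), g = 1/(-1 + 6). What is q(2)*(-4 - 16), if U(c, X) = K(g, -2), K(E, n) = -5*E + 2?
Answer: -240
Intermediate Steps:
g = ⅕ (g = 1/5 = ⅕ ≈ 0.20000)
K(E, n) = 2 - 5*E
U(c, X) = 1 (U(c, X) = 2 - 5*⅕ = 2 - 1 = 1)
q(m) = 2*m*(1 + m) (q(m) = (m + 1)*(m + m) = (1 + m)*(2*m) = 2*m*(1 + m))
q(2)*(-4 - 16) = (2*2*(1 + 2))*(-4 - 16) = (2*2*3)*(-20) = 12*(-20) = -240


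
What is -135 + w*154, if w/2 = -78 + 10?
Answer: -21079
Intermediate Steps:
w = -136 (w = 2*(-78 + 10) = 2*(-68) = -136)
-135 + w*154 = -135 - 136*154 = -135 - 20944 = -21079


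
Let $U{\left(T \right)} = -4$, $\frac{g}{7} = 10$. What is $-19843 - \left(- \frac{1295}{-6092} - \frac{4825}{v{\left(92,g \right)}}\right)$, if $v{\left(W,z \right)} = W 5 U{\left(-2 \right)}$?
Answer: $- \frac{11122875987}{560464} \approx -19846.0$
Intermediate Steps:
$g = 70$ ($g = 7 \cdot 10 = 70$)
$v{\left(W,z \right)} = - 20 W$ ($v{\left(W,z \right)} = W 5 \left(-4\right) = 5 W \left(-4\right) = - 20 W$)
$-19843 - \left(- \frac{1295}{-6092} - \frac{4825}{v{\left(92,g \right)}}\right) = -19843 - \left(- \frac{1295}{-6092} - \frac{4825}{\left(-20\right) 92}\right) = -19843 - \left(\left(-1295\right) \left(- \frac{1}{6092}\right) - \frac{4825}{-1840}\right) = -19843 - \left(\frac{1295}{6092} - - \frac{965}{368}\right) = -19843 - \left(\frac{1295}{6092} + \frac{965}{368}\right) = -19843 - \frac{1588835}{560464} = - \frac{11122875987}{560464}$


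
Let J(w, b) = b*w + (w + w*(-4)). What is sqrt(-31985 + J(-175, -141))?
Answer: I*sqrt(6785) ≈ 82.371*I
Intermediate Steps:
J(w, b) = -3*w + b*w (J(w, b) = b*w + (w - 4*w) = b*w - 3*w = -3*w + b*w)
sqrt(-31985 + J(-175, -141)) = sqrt(-31985 - 175*(-3 - 141)) = sqrt(-31985 - 175*(-144)) = sqrt(-31985 + 25200) = sqrt(-6785) = I*sqrt(6785)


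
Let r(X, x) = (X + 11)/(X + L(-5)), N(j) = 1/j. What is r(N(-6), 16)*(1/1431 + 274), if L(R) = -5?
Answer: -25486175/44361 ≈ -574.52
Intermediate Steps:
r(X, x) = (11 + X)/(-5 + X) (r(X, x) = (X + 11)/(X - 5) = (11 + X)/(-5 + X))
r(N(-6), 16)*(1/1431 + 274) = ((11 + 1/(-6))/(-5 + 1/(-6)))*(1/1431 + 274) = ((11 - ⅙)/(-5 - ⅙))*(1/1431 + 274) = ((65/6)/(-31/6))*(392095/1431) = -6/31*65/6*(392095/1431) = -65/31*392095/1431 = -25486175/44361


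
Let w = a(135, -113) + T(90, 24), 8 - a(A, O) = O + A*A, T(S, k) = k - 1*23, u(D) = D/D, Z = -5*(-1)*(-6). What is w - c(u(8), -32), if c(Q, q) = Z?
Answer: -18073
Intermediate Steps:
Z = -30 (Z = 5*(-6) = -30)
u(D) = 1
T(S, k) = -23 + k (T(S, k) = k - 23 = -23 + k)
a(A, O) = 8 - O - A**2 (a(A, O) = 8 - (O + A*A) = 8 - (O + A**2) = 8 + (-O - A**2) = 8 - O - A**2)
c(Q, q) = -30
w = -18103 (w = (8 - 1*(-113) - 1*135**2) + (-23 + 24) = (8 + 113 - 1*18225) + 1 = (8 + 113 - 18225) + 1 = -18104 + 1 = -18103)
w - c(u(8), -32) = -18103 - 1*(-30) = -18103 + 30 = -18073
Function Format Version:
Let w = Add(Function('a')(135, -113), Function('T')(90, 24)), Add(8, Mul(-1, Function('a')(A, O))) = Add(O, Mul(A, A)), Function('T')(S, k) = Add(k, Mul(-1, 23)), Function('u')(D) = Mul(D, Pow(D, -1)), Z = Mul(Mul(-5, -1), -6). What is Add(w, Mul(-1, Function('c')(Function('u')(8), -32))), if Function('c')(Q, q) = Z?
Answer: -18073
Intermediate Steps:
Z = -30 (Z = Mul(5, -6) = -30)
Function('u')(D) = 1
Function('T')(S, k) = Add(-23, k) (Function('T')(S, k) = Add(k, -23) = Add(-23, k))
Function('a')(A, O) = Add(8, Mul(-1, O), Mul(-1, Pow(A, 2))) (Function('a')(A, O) = Add(8, Mul(-1, Add(O, Mul(A, A)))) = Add(8, Mul(-1, Add(O, Pow(A, 2)))) = Add(8, Add(Mul(-1, O), Mul(-1, Pow(A, 2)))) = Add(8, Mul(-1, O), Mul(-1, Pow(A, 2))))
Function('c')(Q, q) = -30
w = -18103 (w = Add(Add(8, Mul(-1, -113), Mul(-1, Pow(135, 2))), Add(-23, 24)) = Add(Add(8, 113, Mul(-1, 18225)), 1) = Add(Add(8, 113, -18225), 1) = Add(-18104, 1) = -18103)
Add(w, Mul(-1, Function('c')(Function('u')(8), -32))) = Add(-18103, Mul(-1, -30)) = Add(-18103, 30) = -18073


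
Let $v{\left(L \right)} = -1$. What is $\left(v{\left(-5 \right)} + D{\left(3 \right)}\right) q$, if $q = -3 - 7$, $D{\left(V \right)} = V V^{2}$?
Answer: $-260$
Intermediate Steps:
$D{\left(V \right)} = V^{3}$
$q = -10$ ($q = -3 - 7 = -10$)
$\left(v{\left(-5 \right)} + D{\left(3 \right)}\right) q = \left(-1 + 3^{3}\right) \left(-10\right) = \left(-1 + 27\right) \left(-10\right) = 26 \left(-10\right) = -260$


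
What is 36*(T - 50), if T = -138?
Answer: -6768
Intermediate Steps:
36*(T - 50) = 36*(-138 - 50) = 36*(-188) = -6768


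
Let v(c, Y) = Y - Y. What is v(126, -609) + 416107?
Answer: 416107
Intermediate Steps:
v(c, Y) = 0
v(126, -609) + 416107 = 0 + 416107 = 416107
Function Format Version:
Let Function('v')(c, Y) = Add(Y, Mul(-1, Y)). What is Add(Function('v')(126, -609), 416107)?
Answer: 416107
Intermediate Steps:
Function('v')(c, Y) = 0
Add(Function('v')(126, -609), 416107) = Add(0, 416107) = 416107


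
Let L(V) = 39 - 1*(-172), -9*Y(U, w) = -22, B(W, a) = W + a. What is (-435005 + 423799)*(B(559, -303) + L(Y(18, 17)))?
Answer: -5233202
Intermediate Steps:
Y(U, w) = 22/9 (Y(U, w) = -⅑*(-22) = 22/9)
L(V) = 211 (L(V) = 39 + 172 = 211)
(-435005 + 423799)*(B(559, -303) + L(Y(18, 17))) = (-435005 + 423799)*((559 - 303) + 211) = -11206*(256 + 211) = -11206*467 = -5233202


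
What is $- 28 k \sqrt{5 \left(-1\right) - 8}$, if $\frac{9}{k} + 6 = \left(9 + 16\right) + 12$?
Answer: $- \frac{252 i \sqrt{13}}{31} \approx - 29.31 i$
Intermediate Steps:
$k = \frac{9}{31}$ ($k = \frac{9}{-6 + \left(\left(9 + 16\right) + 12\right)} = \frac{9}{-6 + \left(25 + 12\right)} = \frac{9}{-6 + 37} = \frac{9}{31} \approx 0.29032$)
$- 28 k \sqrt{5 \left(-1\right) - 8} = \left(-28\right) \frac{9}{31} \sqrt{5 \left(-1\right) - 8} = - \frac{252 \sqrt{-5 - 8}}{31} = - \frac{252 \sqrt{-13}}{31} = - \frac{252 i \sqrt{13}}{31}$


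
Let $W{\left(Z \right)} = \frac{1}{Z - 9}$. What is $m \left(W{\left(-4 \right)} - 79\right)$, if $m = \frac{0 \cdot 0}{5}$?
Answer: $0$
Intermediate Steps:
$m = 0$ ($m = 0 \cdot \frac{1}{5} = 0$)
$W{\left(Z \right)} = \frac{1}{-9 + Z}$
$m \left(W{\left(-4 \right)} - 79\right) = 0 \left(\frac{1}{-9 - 4} - 79\right) = 0 \left(\frac{1}{-13} - 79\right) = 0 \left(- \frac{1}{13} - 79\right) = 0 \left(- \frac{1028}{13}\right) = 0$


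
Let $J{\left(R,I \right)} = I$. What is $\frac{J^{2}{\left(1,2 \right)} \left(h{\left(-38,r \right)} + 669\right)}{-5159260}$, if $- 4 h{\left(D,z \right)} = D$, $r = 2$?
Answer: $- \frac{1357}{2579630} \approx -0.00052604$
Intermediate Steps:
$h{\left(D,z \right)} = - \frac{D}{4}$
$\frac{J^{2}{\left(1,2 \right)} \left(h{\left(-38,r \right)} + 669\right)}{-5159260} = \frac{2^{2} \left(\left(- \frac{1}{4}\right) \left(-38\right) + 669\right)}{-5159260} = 4 \left(\frac{19}{2} + 669\right) \left(- \frac{1}{5159260}\right) = 4 \cdot \frac{1357}{2} \left(- \frac{1}{5159260}\right) = 2714 \left(- \frac{1}{5159260}\right) = - \frac{1357}{2579630}$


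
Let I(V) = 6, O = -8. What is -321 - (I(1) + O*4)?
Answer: -295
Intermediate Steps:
-321 - (I(1) + O*4) = -321 - (6 - 8*4) = -321 - (6 - 32) = -321 - 1*(-26) = -321 + 26 = -295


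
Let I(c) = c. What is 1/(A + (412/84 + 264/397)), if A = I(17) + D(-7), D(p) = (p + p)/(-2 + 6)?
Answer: 16674/317969 ≈ 0.052439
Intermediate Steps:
D(p) = p/2 (D(p) = (2*p)/4 = (2*p)*(¼) = p/2)
A = 27/2 (A = 17 + (½)*(-7) = 17 - 7/2 = 27/2 ≈ 13.500)
1/(A + (412/84 + 264/397)) = 1/(27/2 + (412/84 + 264/397)) = 1/(27/2 + (412*(1/84) + 264*(1/397))) = 1/(27/2 + (103/21 + 264/397)) = 1/(27/2 + 46435/8337) = 1/(317969/16674) = 16674/317969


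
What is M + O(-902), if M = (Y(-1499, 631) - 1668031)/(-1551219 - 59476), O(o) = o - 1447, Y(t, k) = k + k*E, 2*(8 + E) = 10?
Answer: -3781853262/1610695 ≈ -2348.0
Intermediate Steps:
E = -3 (E = -8 + (½)*10 = -8 + 5 = -3)
Y(t, k) = -2*k (Y(t, k) = k + k*(-3) = k - 3*k = -2*k)
O(o) = -1447 + o
M = 1669293/1610695 (M = (-2*631 - 1668031)/(-1551219 - 59476) = (-1262 - 1668031)/(-1610695) = -1669293*(-1/1610695) = 1669293/1610695 ≈ 1.0364)
M + O(-902) = 1669293/1610695 + (-1447 - 902) = 1669293/1610695 - 2349 = -3781853262/1610695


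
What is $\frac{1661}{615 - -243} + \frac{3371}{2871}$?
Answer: $\frac{232153}{74646} \approx 3.1101$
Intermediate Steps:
$\frac{1661}{615 - -243} + \frac{3371}{2871} = \frac{1661}{615 + 243} + 3371 \cdot \frac{1}{2871} = \frac{1661}{858} + \frac{3371}{2871} = 1661 \cdot \frac{1}{858} + \frac{3371}{2871} = \frac{151}{78} + \frac{3371}{2871} = \frac{232153}{74646}$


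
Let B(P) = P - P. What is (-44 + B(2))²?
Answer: 1936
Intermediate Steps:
B(P) = 0
(-44 + B(2))² = (-44 + 0)² = (-44)² = 1936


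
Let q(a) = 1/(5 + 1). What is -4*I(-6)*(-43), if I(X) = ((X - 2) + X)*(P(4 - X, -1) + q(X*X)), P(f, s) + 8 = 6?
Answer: 13244/3 ≈ 4414.7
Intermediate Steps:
P(f, s) = -2 (P(f, s) = -8 + 6 = -2)
q(a) = ⅙ (q(a) = 1/6 = ⅙)
I(X) = 11/3 - 11*X/3 (I(X) = ((X - 2) + X)*(-2 + ⅙) = ((-2 + X) + X)*(-11/6) = (-2 + 2*X)*(-11/6) = 11/3 - 11*X/3)
-4*I(-6)*(-43) = -4*(11/3 - 11/3*(-6))*(-43) = -4*(11/3 + 22)*(-43) = -4*77/3*(-43) = -308/3*(-43) = 13244/3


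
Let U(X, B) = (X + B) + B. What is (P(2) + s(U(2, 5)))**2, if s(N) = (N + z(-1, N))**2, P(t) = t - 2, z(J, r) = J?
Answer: 14641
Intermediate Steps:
U(X, B) = X + 2*B (U(X, B) = (B + X) + B = X + 2*B)
P(t) = -2 + t
s(N) = (-1 + N)**2 (s(N) = (N - 1)**2 = (-1 + N)**2)
(P(2) + s(U(2, 5)))**2 = ((-2 + 2) + (-1 + (2 + 2*5))**2)**2 = (0 + (-1 + (2 + 10))**2)**2 = (0 + (-1 + 12)**2)**2 = (0 + 11**2)**2 = (0 + 121)**2 = 121**2 = 14641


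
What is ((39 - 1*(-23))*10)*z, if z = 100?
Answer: 62000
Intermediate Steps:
((39 - 1*(-23))*10)*z = ((39 - 1*(-23))*10)*100 = ((39 + 23)*10)*100 = (62*10)*100 = 620*100 = 62000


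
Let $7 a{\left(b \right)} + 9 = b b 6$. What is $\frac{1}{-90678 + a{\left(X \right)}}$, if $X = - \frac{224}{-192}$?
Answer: $- \frac{42}{3808481} \approx -1.1028 \cdot 10^{-5}$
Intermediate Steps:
$X = \frac{7}{6}$ ($X = \left(-224\right) \left(- \frac{1}{192}\right) = \frac{7}{6} \approx 1.1667$)
$a{\left(b \right)} = - \frac{9}{7} + \frac{6 b^{2}}{7}$ ($a{\left(b \right)} = - \frac{9}{7} + \frac{b b 6}{7} = - \frac{9}{7} + \frac{b^{2} \cdot 6}{7} = - \frac{9}{7} + \frac{6 b^{2}}{7}$)
$\frac{1}{-90678 + a{\left(X \right)}} = \frac{1}{-90678 - \left(\frac{9}{7} - \frac{6 \left(\frac{7}{6}\right)^{2}}{7}\right)} = \frac{1}{-90678 + \left(- \frac{9}{7} + \frac{6}{7} \cdot \frac{49}{36}\right)} = \frac{1}{-90678 + \left(- \frac{9}{7} + \frac{7}{6}\right)} = \frac{1}{-90678 - \frac{5}{42}} = \frac{1}{- \frac{3808481}{42}} = - \frac{42}{3808481}$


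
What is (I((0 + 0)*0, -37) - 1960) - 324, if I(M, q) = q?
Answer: -2321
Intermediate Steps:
(I((0 + 0)*0, -37) - 1960) - 324 = (-37 - 1960) - 324 = -1997 - 324 = -2321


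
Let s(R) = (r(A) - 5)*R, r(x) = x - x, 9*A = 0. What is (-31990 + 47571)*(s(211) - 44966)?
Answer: -717053201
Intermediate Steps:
A = 0 (A = (1/9)*0 = 0)
r(x) = 0
s(R) = -5*R (s(R) = (0 - 5)*R = -5*R)
(-31990 + 47571)*(s(211) - 44966) = (-31990 + 47571)*(-5*211 - 44966) = 15581*(-1055 - 44966) = 15581*(-46021) = -717053201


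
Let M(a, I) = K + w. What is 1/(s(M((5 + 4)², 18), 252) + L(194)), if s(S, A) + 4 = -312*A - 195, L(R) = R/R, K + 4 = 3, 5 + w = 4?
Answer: -1/78822 ≈ -1.2687e-5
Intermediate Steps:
w = -1 (w = -5 + 4 = -1)
K = -1 (K = -4 + 3 = -1)
L(R) = 1
M(a, I) = -2 (M(a, I) = -1 - 1 = -2)
s(S, A) = -199 - 312*A (s(S, A) = -4 + (-312*A - 195) = -4 + (-195 - 312*A) = -199 - 312*A)
1/(s(M((5 + 4)², 18), 252) + L(194)) = 1/((-199 - 312*252) + 1) = 1/((-199 - 78624) + 1) = 1/(-78823 + 1) = 1/(-78822) = -1/78822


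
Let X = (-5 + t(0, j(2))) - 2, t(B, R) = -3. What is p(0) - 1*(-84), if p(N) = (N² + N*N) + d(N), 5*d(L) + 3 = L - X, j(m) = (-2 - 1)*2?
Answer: 427/5 ≈ 85.400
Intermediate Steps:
j(m) = -6 (j(m) = -3*2 = -6)
X = -10 (X = (-5 - 3) - 2 = -8 - 2 = -10)
d(L) = 7/5 + L/5 (d(L) = -⅗ + (L - 1*(-10))/5 = -⅗ + (L + 10)/5 = -⅗ + (10 + L)/5 = -⅗ + (2 + L/5) = 7/5 + L/5)
p(N) = 7/5 + 2*N² + N/5 (p(N) = (N² + N*N) + (7/5 + N/5) = (N² + N²) + (7/5 + N/5) = 2*N² + (7/5 + N/5) = 7/5 + 2*N² + N/5)
p(0) - 1*(-84) = (7/5 + 2*0² + (⅕)*0) - 1*(-84) = (7/5 + 2*0 + 0) + 84 = (7/5 + 0 + 0) + 84 = 7/5 + 84 = 427/5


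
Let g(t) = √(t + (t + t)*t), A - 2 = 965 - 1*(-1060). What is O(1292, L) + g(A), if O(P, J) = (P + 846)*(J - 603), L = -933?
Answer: -3283968 + √8219485 ≈ -3.2811e+6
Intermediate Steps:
A = 2027 (A = 2 + (965 - 1*(-1060)) = 2 + (965 + 1060) = 2 + 2025 = 2027)
O(P, J) = (-603 + J)*(846 + P) (O(P, J) = (846 + P)*(-603 + J) = (-603 + J)*(846 + P))
g(t) = √(t + 2*t²) (g(t) = √(t + (2*t)*t) = √(t + 2*t²))
O(1292, L) + g(A) = (-510138 - 603*1292 + 846*(-933) - 933*1292) + √(2027*(1 + 2*2027)) = (-510138 - 779076 - 789318 - 1205436) + √(2027*(1 + 4054)) = -3283968 + √(2027*4055) = -3283968 + √8219485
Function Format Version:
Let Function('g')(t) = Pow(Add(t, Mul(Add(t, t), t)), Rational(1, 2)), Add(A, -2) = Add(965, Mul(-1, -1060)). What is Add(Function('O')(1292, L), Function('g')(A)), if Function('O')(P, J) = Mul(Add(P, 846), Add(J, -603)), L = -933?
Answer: Add(-3283968, Pow(8219485, Rational(1, 2))) ≈ -3.2811e+6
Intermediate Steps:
A = 2027 (A = Add(2, Add(965, Mul(-1, -1060))) = Add(2, Add(965, 1060)) = Add(2, 2025) = 2027)
Function('O')(P, J) = Mul(Add(-603, J), Add(846, P)) (Function('O')(P, J) = Mul(Add(846, P), Add(-603, J)) = Mul(Add(-603, J), Add(846, P)))
Function('g')(t) = Pow(Add(t, Mul(2, Pow(t, 2))), Rational(1, 2)) (Function('g')(t) = Pow(Add(t, Mul(Mul(2, t), t)), Rational(1, 2)) = Pow(Add(t, Mul(2, Pow(t, 2))), Rational(1, 2)))
Add(Function('O')(1292, L), Function('g')(A)) = Add(Add(-510138, Mul(-603, 1292), Mul(846, -933), Mul(-933, 1292)), Pow(Mul(2027, Add(1, Mul(2, 2027))), Rational(1, 2))) = Add(Add(-510138, -779076, -789318, -1205436), Pow(Mul(2027, Add(1, 4054)), Rational(1, 2))) = Add(-3283968, Pow(Mul(2027, 4055), Rational(1, 2))) = Add(-3283968, Pow(8219485, Rational(1, 2)))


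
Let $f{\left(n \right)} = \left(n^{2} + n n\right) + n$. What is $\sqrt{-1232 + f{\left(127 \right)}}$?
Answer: $\sqrt{31153} \approx 176.5$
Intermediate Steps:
$f{\left(n \right)} = n + 2 n^{2}$ ($f{\left(n \right)} = \left(n^{2} + n^{2}\right) + n = 2 n^{2} + n = n + 2 n^{2}$)
$\sqrt{-1232 + f{\left(127 \right)}} = \sqrt{-1232 + 127 \left(1 + 2 \cdot 127\right)} = \sqrt{-1232 + 127 \left(1 + 254\right)} = \sqrt{-1232 + 127 \cdot 255} = \sqrt{-1232 + 32385} = \sqrt{31153}$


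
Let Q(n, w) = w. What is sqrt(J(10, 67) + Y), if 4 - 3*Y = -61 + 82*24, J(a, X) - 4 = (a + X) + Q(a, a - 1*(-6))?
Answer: 2*I*sqrt(1209)/3 ≈ 23.18*I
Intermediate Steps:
J(a, X) = 10 + X + 2*a (J(a, X) = 4 + ((a + X) + (a - 1*(-6))) = 4 + ((X + a) + (a + 6)) = 4 + ((X + a) + (6 + a)) = 4 + (6 + X + 2*a) = 10 + X + 2*a)
Y = -1903/3 (Y = 4/3 - (-61 + 82*24)/3 = 4/3 - (-61 + 1968)/3 = 4/3 - 1/3*1907 = 4/3 - 1907/3 = -1903/3 ≈ -634.33)
sqrt(J(10, 67) + Y) = sqrt((10 + 67 + 2*10) - 1903/3) = sqrt((10 + 67 + 20) - 1903/3) = sqrt(97 - 1903/3) = sqrt(-1612/3) = 2*I*sqrt(1209)/3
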